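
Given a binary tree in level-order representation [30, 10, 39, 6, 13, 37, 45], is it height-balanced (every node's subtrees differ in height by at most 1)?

Tree (level-order array): [30, 10, 39, 6, 13, 37, 45]
Definition: a tree is height-balanced if, at every node, |h(left) - h(right)| <= 1 (empty subtree has height -1).
Bottom-up per-node check:
  node 6: h_left=-1, h_right=-1, diff=0 [OK], height=0
  node 13: h_left=-1, h_right=-1, diff=0 [OK], height=0
  node 10: h_left=0, h_right=0, diff=0 [OK], height=1
  node 37: h_left=-1, h_right=-1, diff=0 [OK], height=0
  node 45: h_left=-1, h_right=-1, diff=0 [OK], height=0
  node 39: h_left=0, h_right=0, diff=0 [OK], height=1
  node 30: h_left=1, h_right=1, diff=0 [OK], height=2
All nodes satisfy the balance condition.
Result: Balanced


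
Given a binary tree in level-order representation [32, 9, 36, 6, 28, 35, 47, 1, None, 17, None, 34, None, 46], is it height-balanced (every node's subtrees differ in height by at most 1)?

Tree (level-order array): [32, 9, 36, 6, 28, 35, 47, 1, None, 17, None, 34, None, 46]
Definition: a tree is height-balanced if, at every node, |h(left) - h(right)| <= 1 (empty subtree has height -1).
Bottom-up per-node check:
  node 1: h_left=-1, h_right=-1, diff=0 [OK], height=0
  node 6: h_left=0, h_right=-1, diff=1 [OK], height=1
  node 17: h_left=-1, h_right=-1, diff=0 [OK], height=0
  node 28: h_left=0, h_right=-1, diff=1 [OK], height=1
  node 9: h_left=1, h_right=1, diff=0 [OK], height=2
  node 34: h_left=-1, h_right=-1, diff=0 [OK], height=0
  node 35: h_left=0, h_right=-1, diff=1 [OK], height=1
  node 46: h_left=-1, h_right=-1, diff=0 [OK], height=0
  node 47: h_left=0, h_right=-1, diff=1 [OK], height=1
  node 36: h_left=1, h_right=1, diff=0 [OK], height=2
  node 32: h_left=2, h_right=2, diff=0 [OK], height=3
All nodes satisfy the balance condition.
Result: Balanced


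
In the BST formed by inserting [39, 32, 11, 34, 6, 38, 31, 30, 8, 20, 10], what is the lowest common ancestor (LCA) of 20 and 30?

Tree insertion order: [39, 32, 11, 34, 6, 38, 31, 30, 8, 20, 10]
Tree (level-order array): [39, 32, None, 11, 34, 6, 31, None, 38, None, 8, 30, None, None, None, None, 10, 20]
In a BST, the LCA of p=20, q=30 is the first node v on the
root-to-leaf path with p <= v <= q (go left if both < v, right if both > v).
Walk from root:
  at 39: both 20 and 30 < 39, go left
  at 32: both 20 and 30 < 32, go left
  at 11: both 20 and 30 > 11, go right
  at 31: both 20 and 30 < 31, go left
  at 30: 20 <= 30 <= 30, this is the LCA
LCA = 30


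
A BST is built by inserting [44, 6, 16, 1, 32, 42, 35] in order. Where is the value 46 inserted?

Starting tree (level order): [44, 6, None, 1, 16, None, None, None, 32, None, 42, 35]
Insertion path: 44
Result: insert 46 as right child of 44
Final tree (level order): [44, 6, 46, 1, 16, None, None, None, None, None, 32, None, 42, 35]


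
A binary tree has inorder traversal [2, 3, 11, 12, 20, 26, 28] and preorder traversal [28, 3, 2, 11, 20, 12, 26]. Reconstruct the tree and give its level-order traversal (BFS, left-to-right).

Inorder:  [2, 3, 11, 12, 20, 26, 28]
Preorder: [28, 3, 2, 11, 20, 12, 26]
Algorithm: preorder visits root first, so consume preorder in order;
for each root, split the current inorder slice at that value into
left-subtree inorder and right-subtree inorder, then recurse.
Recursive splits:
  root=28; inorder splits into left=[2, 3, 11, 12, 20, 26], right=[]
  root=3; inorder splits into left=[2], right=[11, 12, 20, 26]
  root=2; inorder splits into left=[], right=[]
  root=11; inorder splits into left=[], right=[12, 20, 26]
  root=20; inorder splits into left=[12], right=[26]
  root=12; inorder splits into left=[], right=[]
  root=26; inorder splits into left=[], right=[]
Reconstructed level-order: [28, 3, 2, 11, 20, 12, 26]


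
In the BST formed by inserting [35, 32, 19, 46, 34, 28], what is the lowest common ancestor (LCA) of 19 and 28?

Tree insertion order: [35, 32, 19, 46, 34, 28]
Tree (level-order array): [35, 32, 46, 19, 34, None, None, None, 28]
In a BST, the LCA of p=19, q=28 is the first node v on the
root-to-leaf path with p <= v <= q (go left if both < v, right if both > v).
Walk from root:
  at 35: both 19 and 28 < 35, go left
  at 32: both 19 and 28 < 32, go left
  at 19: 19 <= 19 <= 28, this is the LCA
LCA = 19


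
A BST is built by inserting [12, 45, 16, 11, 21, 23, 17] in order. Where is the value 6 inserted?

Starting tree (level order): [12, 11, 45, None, None, 16, None, None, 21, 17, 23]
Insertion path: 12 -> 11
Result: insert 6 as left child of 11
Final tree (level order): [12, 11, 45, 6, None, 16, None, None, None, None, 21, 17, 23]


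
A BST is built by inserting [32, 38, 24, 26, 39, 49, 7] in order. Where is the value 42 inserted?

Starting tree (level order): [32, 24, 38, 7, 26, None, 39, None, None, None, None, None, 49]
Insertion path: 32 -> 38 -> 39 -> 49
Result: insert 42 as left child of 49
Final tree (level order): [32, 24, 38, 7, 26, None, 39, None, None, None, None, None, 49, 42]


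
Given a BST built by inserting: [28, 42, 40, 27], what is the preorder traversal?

Tree insertion order: [28, 42, 40, 27]
Tree (level-order array): [28, 27, 42, None, None, 40]
Preorder traversal: [28, 27, 42, 40]


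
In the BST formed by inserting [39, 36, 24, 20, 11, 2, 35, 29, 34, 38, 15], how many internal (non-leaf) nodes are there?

Tree built from: [39, 36, 24, 20, 11, 2, 35, 29, 34, 38, 15]
Tree (level-order array): [39, 36, None, 24, 38, 20, 35, None, None, 11, None, 29, None, 2, 15, None, 34]
Rule: An internal node has at least one child.
Per-node child counts:
  node 39: 1 child(ren)
  node 36: 2 child(ren)
  node 24: 2 child(ren)
  node 20: 1 child(ren)
  node 11: 2 child(ren)
  node 2: 0 child(ren)
  node 15: 0 child(ren)
  node 35: 1 child(ren)
  node 29: 1 child(ren)
  node 34: 0 child(ren)
  node 38: 0 child(ren)
Matching nodes: [39, 36, 24, 20, 11, 35, 29]
Count of internal (non-leaf) nodes: 7


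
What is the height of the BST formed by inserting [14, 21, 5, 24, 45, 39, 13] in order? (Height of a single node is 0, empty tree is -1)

Insertion order: [14, 21, 5, 24, 45, 39, 13]
Tree (level-order array): [14, 5, 21, None, 13, None, 24, None, None, None, 45, 39]
Compute height bottom-up (empty subtree = -1):
  height(13) = 1 + max(-1, -1) = 0
  height(5) = 1 + max(-1, 0) = 1
  height(39) = 1 + max(-1, -1) = 0
  height(45) = 1 + max(0, -1) = 1
  height(24) = 1 + max(-1, 1) = 2
  height(21) = 1 + max(-1, 2) = 3
  height(14) = 1 + max(1, 3) = 4
Height = 4


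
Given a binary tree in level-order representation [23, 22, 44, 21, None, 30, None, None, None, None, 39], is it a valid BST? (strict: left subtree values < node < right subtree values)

Level-order array: [23, 22, 44, 21, None, 30, None, None, None, None, 39]
Validate using subtree bounds (lo, hi): at each node, require lo < value < hi,
then recurse left with hi=value and right with lo=value.
Preorder trace (stopping at first violation):
  at node 23 with bounds (-inf, +inf): OK
  at node 22 with bounds (-inf, 23): OK
  at node 21 with bounds (-inf, 22): OK
  at node 44 with bounds (23, +inf): OK
  at node 30 with bounds (23, 44): OK
  at node 39 with bounds (30, 44): OK
No violation found at any node.
Result: Valid BST


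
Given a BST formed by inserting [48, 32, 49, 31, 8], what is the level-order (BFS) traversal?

Tree insertion order: [48, 32, 49, 31, 8]
Tree (level-order array): [48, 32, 49, 31, None, None, None, 8]
BFS from the root, enqueuing left then right child of each popped node:
  queue [48] -> pop 48, enqueue [32, 49], visited so far: [48]
  queue [32, 49] -> pop 32, enqueue [31], visited so far: [48, 32]
  queue [49, 31] -> pop 49, enqueue [none], visited so far: [48, 32, 49]
  queue [31] -> pop 31, enqueue [8], visited so far: [48, 32, 49, 31]
  queue [8] -> pop 8, enqueue [none], visited so far: [48, 32, 49, 31, 8]
Result: [48, 32, 49, 31, 8]


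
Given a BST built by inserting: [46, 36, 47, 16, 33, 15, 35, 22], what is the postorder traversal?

Tree insertion order: [46, 36, 47, 16, 33, 15, 35, 22]
Tree (level-order array): [46, 36, 47, 16, None, None, None, 15, 33, None, None, 22, 35]
Postorder traversal: [15, 22, 35, 33, 16, 36, 47, 46]


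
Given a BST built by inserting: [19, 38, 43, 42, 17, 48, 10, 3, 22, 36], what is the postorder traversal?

Tree insertion order: [19, 38, 43, 42, 17, 48, 10, 3, 22, 36]
Tree (level-order array): [19, 17, 38, 10, None, 22, 43, 3, None, None, 36, 42, 48]
Postorder traversal: [3, 10, 17, 36, 22, 42, 48, 43, 38, 19]


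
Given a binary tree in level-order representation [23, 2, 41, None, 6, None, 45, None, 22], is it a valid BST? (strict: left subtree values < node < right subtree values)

Level-order array: [23, 2, 41, None, 6, None, 45, None, 22]
Validate using subtree bounds (lo, hi): at each node, require lo < value < hi,
then recurse left with hi=value and right with lo=value.
Preorder trace (stopping at first violation):
  at node 23 with bounds (-inf, +inf): OK
  at node 2 with bounds (-inf, 23): OK
  at node 6 with bounds (2, 23): OK
  at node 22 with bounds (6, 23): OK
  at node 41 with bounds (23, +inf): OK
  at node 45 with bounds (41, +inf): OK
No violation found at any node.
Result: Valid BST


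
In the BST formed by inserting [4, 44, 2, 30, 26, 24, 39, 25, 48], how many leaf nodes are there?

Tree built from: [4, 44, 2, 30, 26, 24, 39, 25, 48]
Tree (level-order array): [4, 2, 44, None, None, 30, 48, 26, 39, None, None, 24, None, None, None, None, 25]
Rule: A leaf has 0 children.
Per-node child counts:
  node 4: 2 child(ren)
  node 2: 0 child(ren)
  node 44: 2 child(ren)
  node 30: 2 child(ren)
  node 26: 1 child(ren)
  node 24: 1 child(ren)
  node 25: 0 child(ren)
  node 39: 0 child(ren)
  node 48: 0 child(ren)
Matching nodes: [2, 25, 39, 48]
Count of leaf nodes: 4


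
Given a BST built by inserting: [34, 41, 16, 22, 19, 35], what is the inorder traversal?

Tree insertion order: [34, 41, 16, 22, 19, 35]
Tree (level-order array): [34, 16, 41, None, 22, 35, None, 19]
Inorder traversal: [16, 19, 22, 34, 35, 41]


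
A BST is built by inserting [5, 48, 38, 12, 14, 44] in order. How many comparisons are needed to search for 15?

Search path for 15: 5 -> 48 -> 38 -> 12 -> 14
Found: False
Comparisons: 5


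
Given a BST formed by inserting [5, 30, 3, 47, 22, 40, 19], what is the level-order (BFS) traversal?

Tree insertion order: [5, 30, 3, 47, 22, 40, 19]
Tree (level-order array): [5, 3, 30, None, None, 22, 47, 19, None, 40]
BFS from the root, enqueuing left then right child of each popped node:
  queue [5] -> pop 5, enqueue [3, 30], visited so far: [5]
  queue [3, 30] -> pop 3, enqueue [none], visited so far: [5, 3]
  queue [30] -> pop 30, enqueue [22, 47], visited so far: [5, 3, 30]
  queue [22, 47] -> pop 22, enqueue [19], visited so far: [5, 3, 30, 22]
  queue [47, 19] -> pop 47, enqueue [40], visited so far: [5, 3, 30, 22, 47]
  queue [19, 40] -> pop 19, enqueue [none], visited so far: [5, 3, 30, 22, 47, 19]
  queue [40] -> pop 40, enqueue [none], visited so far: [5, 3, 30, 22, 47, 19, 40]
Result: [5, 3, 30, 22, 47, 19, 40]


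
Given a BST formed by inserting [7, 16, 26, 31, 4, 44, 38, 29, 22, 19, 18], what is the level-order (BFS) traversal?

Tree insertion order: [7, 16, 26, 31, 4, 44, 38, 29, 22, 19, 18]
Tree (level-order array): [7, 4, 16, None, None, None, 26, 22, 31, 19, None, 29, 44, 18, None, None, None, 38]
BFS from the root, enqueuing left then right child of each popped node:
  queue [7] -> pop 7, enqueue [4, 16], visited so far: [7]
  queue [4, 16] -> pop 4, enqueue [none], visited so far: [7, 4]
  queue [16] -> pop 16, enqueue [26], visited so far: [7, 4, 16]
  queue [26] -> pop 26, enqueue [22, 31], visited so far: [7, 4, 16, 26]
  queue [22, 31] -> pop 22, enqueue [19], visited so far: [7, 4, 16, 26, 22]
  queue [31, 19] -> pop 31, enqueue [29, 44], visited so far: [7, 4, 16, 26, 22, 31]
  queue [19, 29, 44] -> pop 19, enqueue [18], visited so far: [7, 4, 16, 26, 22, 31, 19]
  queue [29, 44, 18] -> pop 29, enqueue [none], visited so far: [7, 4, 16, 26, 22, 31, 19, 29]
  queue [44, 18] -> pop 44, enqueue [38], visited so far: [7, 4, 16, 26, 22, 31, 19, 29, 44]
  queue [18, 38] -> pop 18, enqueue [none], visited so far: [7, 4, 16, 26, 22, 31, 19, 29, 44, 18]
  queue [38] -> pop 38, enqueue [none], visited so far: [7, 4, 16, 26, 22, 31, 19, 29, 44, 18, 38]
Result: [7, 4, 16, 26, 22, 31, 19, 29, 44, 18, 38]


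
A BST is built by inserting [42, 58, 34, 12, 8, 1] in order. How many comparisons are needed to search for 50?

Search path for 50: 42 -> 58
Found: False
Comparisons: 2


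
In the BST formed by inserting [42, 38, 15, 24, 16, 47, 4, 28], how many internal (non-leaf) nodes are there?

Tree built from: [42, 38, 15, 24, 16, 47, 4, 28]
Tree (level-order array): [42, 38, 47, 15, None, None, None, 4, 24, None, None, 16, 28]
Rule: An internal node has at least one child.
Per-node child counts:
  node 42: 2 child(ren)
  node 38: 1 child(ren)
  node 15: 2 child(ren)
  node 4: 0 child(ren)
  node 24: 2 child(ren)
  node 16: 0 child(ren)
  node 28: 0 child(ren)
  node 47: 0 child(ren)
Matching nodes: [42, 38, 15, 24]
Count of internal (non-leaf) nodes: 4


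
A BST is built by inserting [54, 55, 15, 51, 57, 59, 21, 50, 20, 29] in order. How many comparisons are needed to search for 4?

Search path for 4: 54 -> 15
Found: False
Comparisons: 2


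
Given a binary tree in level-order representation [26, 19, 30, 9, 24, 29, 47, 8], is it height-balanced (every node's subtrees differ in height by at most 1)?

Tree (level-order array): [26, 19, 30, 9, 24, 29, 47, 8]
Definition: a tree is height-balanced if, at every node, |h(left) - h(right)| <= 1 (empty subtree has height -1).
Bottom-up per-node check:
  node 8: h_left=-1, h_right=-1, diff=0 [OK], height=0
  node 9: h_left=0, h_right=-1, diff=1 [OK], height=1
  node 24: h_left=-1, h_right=-1, diff=0 [OK], height=0
  node 19: h_left=1, h_right=0, diff=1 [OK], height=2
  node 29: h_left=-1, h_right=-1, diff=0 [OK], height=0
  node 47: h_left=-1, h_right=-1, diff=0 [OK], height=0
  node 30: h_left=0, h_right=0, diff=0 [OK], height=1
  node 26: h_left=2, h_right=1, diff=1 [OK], height=3
All nodes satisfy the balance condition.
Result: Balanced


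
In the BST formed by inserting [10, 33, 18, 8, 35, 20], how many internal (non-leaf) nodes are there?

Tree built from: [10, 33, 18, 8, 35, 20]
Tree (level-order array): [10, 8, 33, None, None, 18, 35, None, 20]
Rule: An internal node has at least one child.
Per-node child counts:
  node 10: 2 child(ren)
  node 8: 0 child(ren)
  node 33: 2 child(ren)
  node 18: 1 child(ren)
  node 20: 0 child(ren)
  node 35: 0 child(ren)
Matching nodes: [10, 33, 18]
Count of internal (non-leaf) nodes: 3


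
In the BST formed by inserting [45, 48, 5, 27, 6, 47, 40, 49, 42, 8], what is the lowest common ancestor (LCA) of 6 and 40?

Tree insertion order: [45, 48, 5, 27, 6, 47, 40, 49, 42, 8]
Tree (level-order array): [45, 5, 48, None, 27, 47, 49, 6, 40, None, None, None, None, None, 8, None, 42]
In a BST, the LCA of p=6, q=40 is the first node v on the
root-to-leaf path with p <= v <= q (go left if both < v, right if both > v).
Walk from root:
  at 45: both 6 and 40 < 45, go left
  at 5: both 6 and 40 > 5, go right
  at 27: 6 <= 27 <= 40, this is the LCA
LCA = 27


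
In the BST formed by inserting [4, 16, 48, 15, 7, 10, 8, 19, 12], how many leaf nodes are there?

Tree built from: [4, 16, 48, 15, 7, 10, 8, 19, 12]
Tree (level-order array): [4, None, 16, 15, 48, 7, None, 19, None, None, 10, None, None, 8, 12]
Rule: A leaf has 0 children.
Per-node child counts:
  node 4: 1 child(ren)
  node 16: 2 child(ren)
  node 15: 1 child(ren)
  node 7: 1 child(ren)
  node 10: 2 child(ren)
  node 8: 0 child(ren)
  node 12: 0 child(ren)
  node 48: 1 child(ren)
  node 19: 0 child(ren)
Matching nodes: [8, 12, 19]
Count of leaf nodes: 3


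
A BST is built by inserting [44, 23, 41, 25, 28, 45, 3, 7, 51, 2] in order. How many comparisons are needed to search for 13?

Search path for 13: 44 -> 23 -> 3 -> 7
Found: False
Comparisons: 4


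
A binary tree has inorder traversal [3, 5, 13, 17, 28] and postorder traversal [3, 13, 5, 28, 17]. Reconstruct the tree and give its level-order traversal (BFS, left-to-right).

Inorder:   [3, 5, 13, 17, 28]
Postorder: [3, 13, 5, 28, 17]
Algorithm: postorder visits root last, so walk postorder right-to-left;
each value is the root of the current inorder slice — split it at that
value, recurse on the right subtree first, then the left.
Recursive splits:
  root=17; inorder splits into left=[3, 5, 13], right=[28]
  root=28; inorder splits into left=[], right=[]
  root=5; inorder splits into left=[3], right=[13]
  root=13; inorder splits into left=[], right=[]
  root=3; inorder splits into left=[], right=[]
Reconstructed level-order: [17, 5, 28, 3, 13]


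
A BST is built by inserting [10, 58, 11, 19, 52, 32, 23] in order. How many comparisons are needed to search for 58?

Search path for 58: 10 -> 58
Found: True
Comparisons: 2


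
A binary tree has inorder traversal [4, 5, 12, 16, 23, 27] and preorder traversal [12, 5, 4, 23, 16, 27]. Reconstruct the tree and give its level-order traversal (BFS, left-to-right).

Inorder:  [4, 5, 12, 16, 23, 27]
Preorder: [12, 5, 4, 23, 16, 27]
Algorithm: preorder visits root first, so consume preorder in order;
for each root, split the current inorder slice at that value into
left-subtree inorder and right-subtree inorder, then recurse.
Recursive splits:
  root=12; inorder splits into left=[4, 5], right=[16, 23, 27]
  root=5; inorder splits into left=[4], right=[]
  root=4; inorder splits into left=[], right=[]
  root=23; inorder splits into left=[16], right=[27]
  root=16; inorder splits into left=[], right=[]
  root=27; inorder splits into left=[], right=[]
Reconstructed level-order: [12, 5, 23, 4, 16, 27]


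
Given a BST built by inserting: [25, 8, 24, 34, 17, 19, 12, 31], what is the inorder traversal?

Tree insertion order: [25, 8, 24, 34, 17, 19, 12, 31]
Tree (level-order array): [25, 8, 34, None, 24, 31, None, 17, None, None, None, 12, 19]
Inorder traversal: [8, 12, 17, 19, 24, 25, 31, 34]


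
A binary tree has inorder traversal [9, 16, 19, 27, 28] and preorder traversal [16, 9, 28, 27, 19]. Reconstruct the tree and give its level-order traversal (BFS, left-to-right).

Inorder:  [9, 16, 19, 27, 28]
Preorder: [16, 9, 28, 27, 19]
Algorithm: preorder visits root first, so consume preorder in order;
for each root, split the current inorder slice at that value into
left-subtree inorder and right-subtree inorder, then recurse.
Recursive splits:
  root=16; inorder splits into left=[9], right=[19, 27, 28]
  root=9; inorder splits into left=[], right=[]
  root=28; inorder splits into left=[19, 27], right=[]
  root=27; inorder splits into left=[19], right=[]
  root=19; inorder splits into left=[], right=[]
Reconstructed level-order: [16, 9, 28, 27, 19]


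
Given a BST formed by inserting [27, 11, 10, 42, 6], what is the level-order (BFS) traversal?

Tree insertion order: [27, 11, 10, 42, 6]
Tree (level-order array): [27, 11, 42, 10, None, None, None, 6]
BFS from the root, enqueuing left then right child of each popped node:
  queue [27] -> pop 27, enqueue [11, 42], visited so far: [27]
  queue [11, 42] -> pop 11, enqueue [10], visited so far: [27, 11]
  queue [42, 10] -> pop 42, enqueue [none], visited so far: [27, 11, 42]
  queue [10] -> pop 10, enqueue [6], visited so far: [27, 11, 42, 10]
  queue [6] -> pop 6, enqueue [none], visited so far: [27, 11, 42, 10, 6]
Result: [27, 11, 42, 10, 6]


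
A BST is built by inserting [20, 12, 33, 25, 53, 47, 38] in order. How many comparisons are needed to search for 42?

Search path for 42: 20 -> 33 -> 53 -> 47 -> 38
Found: False
Comparisons: 5


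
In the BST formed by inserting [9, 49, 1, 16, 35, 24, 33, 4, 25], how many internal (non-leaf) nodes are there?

Tree built from: [9, 49, 1, 16, 35, 24, 33, 4, 25]
Tree (level-order array): [9, 1, 49, None, 4, 16, None, None, None, None, 35, 24, None, None, 33, 25]
Rule: An internal node has at least one child.
Per-node child counts:
  node 9: 2 child(ren)
  node 1: 1 child(ren)
  node 4: 0 child(ren)
  node 49: 1 child(ren)
  node 16: 1 child(ren)
  node 35: 1 child(ren)
  node 24: 1 child(ren)
  node 33: 1 child(ren)
  node 25: 0 child(ren)
Matching nodes: [9, 1, 49, 16, 35, 24, 33]
Count of internal (non-leaf) nodes: 7


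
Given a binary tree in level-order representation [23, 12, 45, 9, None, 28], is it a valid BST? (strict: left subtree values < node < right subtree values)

Level-order array: [23, 12, 45, 9, None, 28]
Validate using subtree bounds (lo, hi): at each node, require lo < value < hi,
then recurse left with hi=value and right with lo=value.
Preorder trace (stopping at first violation):
  at node 23 with bounds (-inf, +inf): OK
  at node 12 with bounds (-inf, 23): OK
  at node 9 with bounds (-inf, 12): OK
  at node 45 with bounds (23, +inf): OK
  at node 28 with bounds (23, 45): OK
No violation found at any node.
Result: Valid BST


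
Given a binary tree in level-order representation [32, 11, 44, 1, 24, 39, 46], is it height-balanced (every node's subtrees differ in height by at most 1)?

Tree (level-order array): [32, 11, 44, 1, 24, 39, 46]
Definition: a tree is height-balanced if, at every node, |h(left) - h(right)| <= 1 (empty subtree has height -1).
Bottom-up per-node check:
  node 1: h_left=-1, h_right=-1, diff=0 [OK], height=0
  node 24: h_left=-1, h_right=-1, diff=0 [OK], height=0
  node 11: h_left=0, h_right=0, diff=0 [OK], height=1
  node 39: h_left=-1, h_right=-1, diff=0 [OK], height=0
  node 46: h_left=-1, h_right=-1, diff=0 [OK], height=0
  node 44: h_left=0, h_right=0, diff=0 [OK], height=1
  node 32: h_left=1, h_right=1, diff=0 [OK], height=2
All nodes satisfy the balance condition.
Result: Balanced


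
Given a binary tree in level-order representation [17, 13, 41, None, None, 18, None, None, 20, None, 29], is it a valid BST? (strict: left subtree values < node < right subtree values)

Level-order array: [17, 13, 41, None, None, 18, None, None, 20, None, 29]
Validate using subtree bounds (lo, hi): at each node, require lo < value < hi,
then recurse left with hi=value and right with lo=value.
Preorder trace (stopping at first violation):
  at node 17 with bounds (-inf, +inf): OK
  at node 13 with bounds (-inf, 17): OK
  at node 41 with bounds (17, +inf): OK
  at node 18 with bounds (17, 41): OK
  at node 20 with bounds (18, 41): OK
  at node 29 with bounds (20, 41): OK
No violation found at any node.
Result: Valid BST


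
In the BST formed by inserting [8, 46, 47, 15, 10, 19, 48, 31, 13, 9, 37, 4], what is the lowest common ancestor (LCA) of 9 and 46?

Tree insertion order: [8, 46, 47, 15, 10, 19, 48, 31, 13, 9, 37, 4]
Tree (level-order array): [8, 4, 46, None, None, 15, 47, 10, 19, None, 48, 9, 13, None, 31, None, None, None, None, None, None, None, 37]
In a BST, the LCA of p=9, q=46 is the first node v on the
root-to-leaf path with p <= v <= q (go left if both < v, right if both > v).
Walk from root:
  at 8: both 9 and 46 > 8, go right
  at 46: 9 <= 46 <= 46, this is the LCA
LCA = 46


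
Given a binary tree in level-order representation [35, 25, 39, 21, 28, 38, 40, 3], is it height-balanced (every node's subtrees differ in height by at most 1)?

Tree (level-order array): [35, 25, 39, 21, 28, 38, 40, 3]
Definition: a tree is height-balanced if, at every node, |h(left) - h(right)| <= 1 (empty subtree has height -1).
Bottom-up per-node check:
  node 3: h_left=-1, h_right=-1, diff=0 [OK], height=0
  node 21: h_left=0, h_right=-1, diff=1 [OK], height=1
  node 28: h_left=-1, h_right=-1, diff=0 [OK], height=0
  node 25: h_left=1, h_right=0, diff=1 [OK], height=2
  node 38: h_left=-1, h_right=-1, diff=0 [OK], height=0
  node 40: h_left=-1, h_right=-1, diff=0 [OK], height=0
  node 39: h_left=0, h_right=0, diff=0 [OK], height=1
  node 35: h_left=2, h_right=1, diff=1 [OK], height=3
All nodes satisfy the balance condition.
Result: Balanced


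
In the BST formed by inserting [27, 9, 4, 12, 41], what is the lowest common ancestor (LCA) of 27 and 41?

Tree insertion order: [27, 9, 4, 12, 41]
Tree (level-order array): [27, 9, 41, 4, 12]
In a BST, the LCA of p=27, q=41 is the first node v on the
root-to-leaf path with p <= v <= q (go left if both < v, right if both > v).
Walk from root:
  at 27: 27 <= 27 <= 41, this is the LCA
LCA = 27


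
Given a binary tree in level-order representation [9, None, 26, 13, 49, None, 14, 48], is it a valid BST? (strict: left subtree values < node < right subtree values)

Level-order array: [9, None, 26, 13, 49, None, 14, 48]
Validate using subtree bounds (lo, hi): at each node, require lo < value < hi,
then recurse left with hi=value and right with lo=value.
Preorder trace (stopping at first violation):
  at node 9 with bounds (-inf, +inf): OK
  at node 26 with bounds (9, +inf): OK
  at node 13 with bounds (9, 26): OK
  at node 14 with bounds (13, 26): OK
  at node 49 with bounds (26, +inf): OK
  at node 48 with bounds (26, 49): OK
No violation found at any node.
Result: Valid BST


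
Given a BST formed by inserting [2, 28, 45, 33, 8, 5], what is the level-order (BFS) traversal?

Tree insertion order: [2, 28, 45, 33, 8, 5]
Tree (level-order array): [2, None, 28, 8, 45, 5, None, 33]
BFS from the root, enqueuing left then right child of each popped node:
  queue [2] -> pop 2, enqueue [28], visited so far: [2]
  queue [28] -> pop 28, enqueue [8, 45], visited so far: [2, 28]
  queue [8, 45] -> pop 8, enqueue [5], visited so far: [2, 28, 8]
  queue [45, 5] -> pop 45, enqueue [33], visited so far: [2, 28, 8, 45]
  queue [5, 33] -> pop 5, enqueue [none], visited so far: [2, 28, 8, 45, 5]
  queue [33] -> pop 33, enqueue [none], visited so far: [2, 28, 8, 45, 5, 33]
Result: [2, 28, 8, 45, 5, 33]


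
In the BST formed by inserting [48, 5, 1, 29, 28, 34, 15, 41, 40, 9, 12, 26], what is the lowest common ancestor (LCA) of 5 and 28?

Tree insertion order: [48, 5, 1, 29, 28, 34, 15, 41, 40, 9, 12, 26]
Tree (level-order array): [48, 5, None, 1, 29, None, None, 28, 34, 15, None, None, 41, 9, 26, 40, None, None, 12]
In a BST, the LCA of p=5, q=28 is the first node v on the
root-to-leaf path with p <= v <= q (go left if both < v, right if both > v).
Walk from root:
  at 48: both 5 and 28 < 48, go left
  at 5: 5 <= 5 <= 28, this is the LCA
LCA = 5


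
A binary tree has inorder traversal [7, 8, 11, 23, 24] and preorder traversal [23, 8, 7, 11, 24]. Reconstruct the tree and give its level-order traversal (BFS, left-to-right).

Inorder:  [7, 8, 11, 23, 24]
Preorder: [23, 8, 7, 11, 24]
Algorithm: preorder visits root first, so consume preorder in order;
for each root, split the current inorder slice at that value into
left-subtree inorder and right-subtree inorder, then recurse.
Recursive splits:
  root=23; inorder splits into left=[7, 8, 11], right=[24]
  root=8; inorder splits into left=[7], right=[11]
  root=7; inorder splits into left=[], right=[]
  root=11; inorder splits into left=[], right=[]
  root=24; inorder splits into left=[], right=[]
Reconstructed level-order: [23, 8, 24, 7, 11]


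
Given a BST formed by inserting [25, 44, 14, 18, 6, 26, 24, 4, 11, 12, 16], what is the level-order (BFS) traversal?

Tree insertion order: [25, 44, 14, 18, 6, 26, 24, 4, 11, 12, 16]
Tree (level-order array): [25, 14, 44, 6, 18, 26, None, 4, 11, 16, 24, None, None, None, None, None, 12]
BFS from the root, enqueuing left then right child of each popped node:
  queue [25] -> pop 25, enqueue [14, 44], visited so far: [25]
  queue [14, 44] -> pop 14, enqueue [6, 18], visited so far: [25, 14]
  queue [44, 6, 18] -> pop 44, enqueue [26], visited so far: [25, 14, 44]
  queue [6, 18, 26] -> pop 6, enqueue [4, 11], visited so far: [25, 14, 44, 6]
  queue [18, 26, 4, 11] -> pop 18, enqueue [16, 24], visited so far: [25, 14, 44, 6, 18]
  queue [26, 4, 11, 16, 24] -> pop 26, enqueue [none], visited so far: [25, 14, 44, 6, 18, 26]
  queue [4, 11, 16, 24] -> pop 4, enqueue [none], visited so far: [25, 14, 44, 6, 18, 26, 4]
  queue [11, 16, 24] -> pop 11, enqueue [12], visited so far: [25, 14, 44, 6, 18, 26, 4, 11]
  queue [16, 24, 12] -> pop 16, enqueue [none], visited so far: [25, 14, 44, 6, 18, 26, 4, 11, 16]
  queue [24, 12] -> pop 24, enqueue [none], visited so far: [25, 14, 44, 6, 18, 26, 4, 11, 16, 24]
  queue [12] -> pop 12, enqueue [none], visited so far: [25, 14, 44, 6, 18, 26, 4, 11, 16, 24, 12]
Result: [25, 14, 44, 6, 18, 26, 4, 11, 16, 24, 12]


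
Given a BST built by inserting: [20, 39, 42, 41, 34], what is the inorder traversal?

Tree insertion order: [20, 39, 42, 41, 34]
Tree (level-order array): [20, None, 39, 34, 42, None, None, 41]
Inorder traversal: [20, 34, 39, 41, 42]


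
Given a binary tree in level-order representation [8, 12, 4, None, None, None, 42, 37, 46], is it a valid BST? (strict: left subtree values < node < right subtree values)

Level-order array: [8, 12, 4, None, None, None, 42, 37, 46]
Validate using subtree bounds (lo, hi): at each node, require lo < value < hi,
then recurse left with hi=value and right with lo=value.
Preorder trace (stopping at first violation):
  at node 8 with bounds (-inf, +inf): OK
  at node 12 with bounds (-inf, 8): VIOLATION
Node 12 violates its bound: not (-inf < 12 < 8).
Result: Not a valid BST


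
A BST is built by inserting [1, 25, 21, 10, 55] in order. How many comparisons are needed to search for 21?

Search path for 21: 1 -> 25 -> 21
Found: True
Comparisons: 3


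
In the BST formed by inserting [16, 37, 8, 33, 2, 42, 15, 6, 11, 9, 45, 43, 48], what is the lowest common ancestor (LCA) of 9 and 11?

Tree insertion order: [16, 37, 8, 33, 2, 42, 15, 6, 11, 9, 45, 43, 48]
Tree (level-order array): [16, 8, 37, 2, 15, 33, 42, None, 6, 11, None, None, None, None, 45, None, None, 9, None, 43, 48]
In a BST, the LCA of p=9, q=11 is the first node v on the
root-to-leaf path with p <= v <= q (go left if both < v, right if both > v).
Walk from root:
  at 16: both 9 and 11 < 16, go left
  at 8: both 9 and 11 > 8, go right
  at 15: both 9 and 11 < 15, go left
  at 11: 9 <= 11 <= 11, this is the LCA
LCA = 11


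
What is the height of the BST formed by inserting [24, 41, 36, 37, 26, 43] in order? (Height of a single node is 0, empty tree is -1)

Insertion order: [24, 41, 36, 37, 26, 43]
Tree (level-order array): [24, None, 41, 36, 43, 26, 37]
Compute height bottom-up (empty subtree = -1):
  height(26) = 1 + max(-1, -1) = 0
  height(37) = 1 + max(-1, -1) = 0
  height(36) = 1 + max(0, 0) = 1
  height(43) = 1 + max(-1, -1) = 0
  height(41) = 1 + max(1, 0) = 2
  height(24) = 1 + max(-1, 2) = 3
Height = 3


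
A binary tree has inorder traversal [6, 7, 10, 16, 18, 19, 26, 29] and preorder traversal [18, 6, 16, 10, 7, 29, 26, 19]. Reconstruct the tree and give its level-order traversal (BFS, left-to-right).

Inorder:  [6, 7, 10, 16, 18, 19, 26, 29]
Preorder: [18, 6, 16, 10, 7, 29, 26, 19]
Algorithm: preorder visits root first, so consume preorder in order;
for each root, split the current inorder slice at that value into
left-subtree inorder and right-subtree inorder, then recurse.
Recursive splits:
  root=18; inorder splits into left=[6, 7, 10, 16], right=[19, 26, 29]
  root=6; inorder splits into left=[], right=[7, 10, 16]
  root=16; inorder splits into left=[7, 10], right=[]
  root=10; inorder splits into left=[7], right=[]
  root=7; inorder splits into left=[], right=[]
  root=29; inorder splits into left=[19, 26], right=[]
  root=26; inorder splits into left=[19], right=[]
  root=19; inorder splits into left=[], right=[]
Reconstructed level-order: [18, 6, 29, 16, 26, 10, 19, 7]


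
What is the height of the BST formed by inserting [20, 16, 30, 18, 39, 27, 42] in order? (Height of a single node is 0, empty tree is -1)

Insertion order: [20, 16, 30, 18, 39, 27, 42]
Tree (level-order array): [20, 16, 30, None, 18, 27, 39, None, None, None, None, None, 42]
Compute height bottom-up (empty subtree = -1):
  height(18) = 1 + max(-1, -1) = 0
  height(16) = 1 + max(-1, 0) = 1
  height(27) = 1 + max(-1, -1) = 0
  height(42) = 1 + max(-1, -1) = 0
  height(39) = 1 + max(-1, 0) = 1
  height(30) = 1 + max(0, 1) = 2
  height(20) = 1 + max(1, 2) = 3
Height = 3


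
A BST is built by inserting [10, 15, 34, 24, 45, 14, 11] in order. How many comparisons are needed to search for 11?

Search path for 11: 10 -> 15 -> 14 -> 11
Found: True
Comparisons: 4


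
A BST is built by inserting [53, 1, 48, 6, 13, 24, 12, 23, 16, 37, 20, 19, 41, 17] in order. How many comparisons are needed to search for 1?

Search path for 1: 53 -> 1
Found: True
Comparisons: 2


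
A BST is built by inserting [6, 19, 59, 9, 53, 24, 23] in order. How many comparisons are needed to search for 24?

Search path for 24: 6 -> 19 -> 59 -> 53 -> 24
Found: True
Comparisons: 5


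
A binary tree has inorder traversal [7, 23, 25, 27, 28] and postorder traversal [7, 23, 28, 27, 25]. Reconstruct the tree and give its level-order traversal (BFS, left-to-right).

Inorder:   [7, 23, 25, 27, 28]
Postorder: [7, 23, 28, 27, 25]
Algorithm: postorder visits root last, so walk postorder right-to-left;
each value is the root of the current inorder slice — split it at that
value, recurse on the right subtree first, then the left.
Recursive splits:
  root=25; inorder splits into left=[7, 23], right=[27, 28]
  root=27; inorder splits into left=[], right=[28]
  root=28; inorder splits into left=[], right=[]
  root=23; inorder splits into left=[7], right=[]
  root=7; inorder splits into left=[], right=[]
Reconstructed level-order: [25, 23, 27, 7, 28]


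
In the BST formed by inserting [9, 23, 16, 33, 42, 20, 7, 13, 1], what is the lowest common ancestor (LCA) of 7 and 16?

Tree insertion order: [9, 23, 16, 33, 42, 20, 7, 13, 1]
Tree (level-order array): [9, 7, 23, 1, None, 16, 33, None, None, 13, 20, None, 42]
In a BST, the LCA of p=7, q=16 is the first node v on the
root-to-leaf path with p <= v <= q (go left if both < v, right if both > v).
Walk from root:
  at 9: 7 <= 9 <= 16, this is the LCA
LCA = 9


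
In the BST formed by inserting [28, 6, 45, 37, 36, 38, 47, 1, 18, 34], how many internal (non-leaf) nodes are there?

Tree built from: [28, 6, 45, 37, 36, 38, 47, 1, 18, 34]
Tree (level-order array): [28, 6, 45, 1, 18, 37, 47, None, None, None, None, 36, 38, None, None, 34]
Rule: An internal node has at least one child.
Per-node child counts:
  node 28: 2 child(ren)
  node 6: 2 child(ren)
  node 1: 0 child(ren)
  node 18: 0 child(ren)
  node 45: 2 child(ren)
  node 37: 2 child(ren)
  node 36: 1 child(ren)
  node 34: 0 child(ren)
  node 38: 0 child(ren)
  node 47: 0 child(ren)
Matching nodes: [28, 6, 45, 37, 36]
Count of internal (non-leaf) nodes: 5


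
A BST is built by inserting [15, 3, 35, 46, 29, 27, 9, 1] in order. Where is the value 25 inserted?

Starting tree (level order): [15, 3, 35, 1, 9, 29, 46, None, None, None, None, 27]
Insertion path: 15 -> 35 -> 29 -> 27
Result: insert 25 as left child of 27
Final tree (level order): [15, 3, 35, 1, 9, 29, 46, None, None, None, None, 27, None, None, None, 25]


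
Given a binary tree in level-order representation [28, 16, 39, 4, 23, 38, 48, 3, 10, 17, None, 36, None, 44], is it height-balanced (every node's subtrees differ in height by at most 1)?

Tree (level-order array): [28, 16, 39, 4, 23, 38, 48, 3, 10, 17, None, 36, None, 44]
Definition: a tree is height-balanced if, at every node, |h(left) - h(right)| <= 1 (empty subtree has height -1).
Bottom-up per-node check:
  node 3: h_left=-1, h_right=-1, diff=0 [OK], height=0
  node 10: h_left=-1, h_right=-1, diff=0 [OK], height=0
  node 4: h_left=0, h_right=0, diff=0 [OK], height=1
  node 17: h_left=-1, h_right=-1, diff=0 [OK], height=0
  node 23: h_left=0, h_right=-1, diff=1 [OK], height=1
  node 16: h_left=1, h_right=1, diff=0 [OK], height=2
  node 36: h_left=-1, h_right=-1, diff=0 [OK], height=0
  node 38: h_left=0, h_right=-1, diff=1 [OK], height=1
  node 44: h_left=-1, h_right=-1, diff=0 [OK], height=0
  node 48: h_left=0, h_right=-1, diff=1 [OK], height=1
  node 39: h_left=1, h_right=1, diff=0 [OK], height=2
  node 28: h_left=2, h_right=2, diff=0 [OK], height=3
All nodes satisfy the balance condition.
Result: Balanced


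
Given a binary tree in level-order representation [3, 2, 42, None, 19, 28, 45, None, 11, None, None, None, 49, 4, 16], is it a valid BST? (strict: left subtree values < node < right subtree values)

Level-order array: [3, 2, 42, None, 19, 28, 45, None, 11, None, None, None, 49, 4, 16]
Validate using subtree bounds (lo, hi): at each node, require lo < value < hi,
then recurse left with hi=value and right with lo=value.
Preorder trace (stopping at first violation):
  at node 3 with bounds (-inf, +inf): OK
  at node 2 with bounds (-inf, 3): OK
  at node 19 with bounds (2, 3): VIOLATION
Node 19 violates its bound: not (2 < 19 < 3).
Result: Not a valid BST


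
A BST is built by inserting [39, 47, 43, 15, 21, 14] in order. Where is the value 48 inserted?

Starting tree (level order): [39, 15, 47, 14, 21, 43]
Insertion path: 39 -> 47
Result: insert 48 as right child of 47
Final tree (level order): [39, 15, 47, 14, 21, 43, 48]


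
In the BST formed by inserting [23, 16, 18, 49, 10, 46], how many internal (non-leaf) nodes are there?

Tree built from: [23, 16, 18, 49, 10, 46]
Tree (level-order array): [23, 16, 49, 10, 18, 46]
Rule: An internal node has at least one child.
Per-node child counts:
  node 23: 2 child(ren)
  node 16: 2 child(ren)
  node 10: 0 child(ren)
  node 18: 0 child(ren)
  node 49: 1 child(ren)
  node 46: 0 child(ren)
Matching nodes: [23, 16, 49]
Count of internal (non-leaf) nodes: 3


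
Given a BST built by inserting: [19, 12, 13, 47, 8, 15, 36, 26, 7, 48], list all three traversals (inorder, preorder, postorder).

Tree insertion order: [19, 12, 13, 47, 8, 15, 36, 26, 7, 48]
Tree (level-order array): [19, 12, 47, 8, 13, 36, 48, 7, None, None, 15, 26]
Inorder (L, root, R): [7, 8, 12, 13, 15, 19, 26, 36, 47, 48]
Preorder (root, L, R): [19, 12, 8, 7, 13, 15, 47, 36, 26, 48]
Postorder (L, R, root): [7, 8, 15, 13, 12, 26, 36, 48, 47, 19]


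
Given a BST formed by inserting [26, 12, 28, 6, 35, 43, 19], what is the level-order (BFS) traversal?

Tree insertion order: [26, 12, 28, 6, 35, 43, 19]
Tree (level-order array): [26, 12, 28, 6, 19, None, 35, None, None, None, None, None, 43]
BFS from the root, enqueuing left then right child of each popped node:
  queue [26] -> pop 26, enqueue [12, 28], visited so far: [26]
  queue [12, 28] -> pop 12, enqueue [6, 19], visited so far: [26, 12]
  queue [28, 6, 19] -> pop 28, enqueue [35], visited so far: [26, 12, 28]
  queue [6, 19, 35] -> pop 6, enqueue [none], visited so far: [26, 12, 28, 6]
  queue [19, 35] -> pop 19, enqueue [none], visited so far: [26, 12, 28, 6, 19]
  queue [35] -> pop 35, enqueue [43], visited so far: [26, 12, 28, 6, 19, 35]
  queue [43] -> pop 43, enqueue [none], visited so far: [26, 12, 28, 6, 19, 35, 43]
Result: [26, 12, 28, 6, 19, 35, 43]


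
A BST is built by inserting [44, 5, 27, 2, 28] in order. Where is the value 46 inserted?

Starting tree (level order): [44, 5, None, 2, 27, None, None, None, 28]
Insertion path: 44
Result: insert 46 as right child of 44
Final tree (level order): [44, 5, 46, 2, 27, None, None, None, None, None, 28]


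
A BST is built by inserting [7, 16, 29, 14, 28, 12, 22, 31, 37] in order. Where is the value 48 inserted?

Starting tree (level order): [7, None, 16, 14, 29, 12, None, 28, 31, None, None, 22, None, None, 37]
Insertion path: 7 -> 16 -> 29 -> 31 -> 37
Result: insert 48 as right child of 37
Final tree (level order): [7, None, 16, 14, 29, 12, None, 28, 31, None, None, 22, None, None, 37, None, None, None, 48]


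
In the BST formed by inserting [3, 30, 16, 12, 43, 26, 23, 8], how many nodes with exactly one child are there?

Tree built from: [3, 30, 16, 12, 43, 26, 23, 8]
Tree (level-order array): [3, None, 30, 16, 43, 12, 26, None, None, 8, None, 23]
Rule: These are nodes with exactly 1 non-null child.
Per-node child counts:
  node 3: 1 child(ren)
  node 30: 2 child(ren)
  node 16: 2 child(ren)
  node 12: 1 child(ren)
  node 8: 0 child(ren)
  node 26: 1 child(ren)
  node 23: 0 child(ren)
  node 43: 0 child(ren)
Matching nodes: [3, 12, 26]
Count of nodes with exactly one child: 3
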